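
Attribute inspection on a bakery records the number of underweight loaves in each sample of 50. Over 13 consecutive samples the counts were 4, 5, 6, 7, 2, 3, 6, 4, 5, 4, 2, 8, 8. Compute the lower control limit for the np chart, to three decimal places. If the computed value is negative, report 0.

0.000

p̄ = Σdᵢ / (k·n) = 64 / (13 × 50) = 0.09846
LCL = np̄ − 3·√(np̄(1−p̄)) = 4.9231 − 3 × 2.1067 = -1.3971 → 0 (negative, so LCL = 0)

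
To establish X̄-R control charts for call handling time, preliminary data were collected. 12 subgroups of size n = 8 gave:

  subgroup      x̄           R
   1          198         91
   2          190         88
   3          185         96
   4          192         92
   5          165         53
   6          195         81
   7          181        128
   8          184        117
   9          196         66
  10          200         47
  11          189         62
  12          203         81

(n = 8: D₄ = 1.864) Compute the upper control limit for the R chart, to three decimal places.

R̄ = (91 + 88 + 96 + 92 + 53 + 81 + 128 + 117 + 66 + 47 + 62 + 81) / 12 = 1002.0000 / 12 = 83.5000
UCL_R = D₄·R̄ = 1.864 × 83.5000 = 155.6440

155.644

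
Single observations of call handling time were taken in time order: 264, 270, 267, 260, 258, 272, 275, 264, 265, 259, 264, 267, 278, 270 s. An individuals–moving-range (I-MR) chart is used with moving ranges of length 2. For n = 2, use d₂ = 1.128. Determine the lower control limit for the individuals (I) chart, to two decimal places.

X̄ = (264 + 270 + 267 + 260 + 258 + 272 + 275 + 264 + 265 + 259 + 264 + 267 + 278 + 270) / 14 = 266.6429
Moving ranges: 6, 3, 7, 2, 14, 3, 11, 1, 6, 5, 3, 11, 8; M̄R̄ = 80.0000 / 13 = 6.1538
LCL = X̄ − 3·M̄R̄/d₂ = 266.6429 − 3 × 6.1538 / 1.128 = 250.2762

250.28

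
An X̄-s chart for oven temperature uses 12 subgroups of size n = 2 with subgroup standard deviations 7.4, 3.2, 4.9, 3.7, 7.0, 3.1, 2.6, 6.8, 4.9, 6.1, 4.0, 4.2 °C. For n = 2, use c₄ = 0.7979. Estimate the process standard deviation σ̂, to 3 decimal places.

6.047

s̄ = (7.4 + 3.2 + 4.9 + 3.7 + 7.0 + 3.1 + 2.6 + 6.8 + 4.9 + 6.1 + 4.0 + 4.2) / 12 = 4.8250
σ̂ = s̄ / c₄ = 4.8250 / 0.7979 = 6.0471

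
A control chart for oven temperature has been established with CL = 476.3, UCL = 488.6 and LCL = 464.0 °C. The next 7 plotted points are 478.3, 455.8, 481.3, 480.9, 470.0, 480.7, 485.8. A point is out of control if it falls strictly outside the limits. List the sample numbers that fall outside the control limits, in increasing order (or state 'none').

Compare each point to [464.0, 488.6]: sample 2 = 455.8 < LCL.

2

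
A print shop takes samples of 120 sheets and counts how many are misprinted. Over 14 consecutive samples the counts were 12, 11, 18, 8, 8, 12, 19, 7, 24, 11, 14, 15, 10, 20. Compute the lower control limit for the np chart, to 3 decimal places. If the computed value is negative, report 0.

3.116

p̄ = Σdᵢ / (k·n) = 189 / (14 × 120) = 0.11250
LCL = np̄ − 3·√(np̄(1−p̄)) = 13.5000 − 3 × 3.4614 = 3.1158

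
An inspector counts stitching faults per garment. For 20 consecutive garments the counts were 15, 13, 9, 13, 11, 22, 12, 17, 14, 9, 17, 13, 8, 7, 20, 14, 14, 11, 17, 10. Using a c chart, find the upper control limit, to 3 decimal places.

c̄ = (15 + 13 + 9 + 13 + 11 + 22 + 12 + 17 + 14 + 9 + 17 + 13 + 8 + 7 + 20 + 14 + 14 + 11 + 17 + 10) / 20 = 266 / 20 = 13.3000
UCL = c̄ + 3√c̄ = 13.3000 + 3 × √13.3000 = 13.3000 + 3 × 3.6469 = 24.2407

24.241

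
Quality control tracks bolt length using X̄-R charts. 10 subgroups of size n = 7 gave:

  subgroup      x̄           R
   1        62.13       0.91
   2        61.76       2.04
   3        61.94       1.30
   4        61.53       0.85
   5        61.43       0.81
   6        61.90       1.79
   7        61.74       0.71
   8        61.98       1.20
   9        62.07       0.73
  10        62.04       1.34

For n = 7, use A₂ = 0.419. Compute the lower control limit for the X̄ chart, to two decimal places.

61.36

X̄̄ = (62.13 + 61.76 + 61.94 + 61.53 + 61.43 + 61.90 + 61.74 + 61.98 + 62.07 + 62.04) / 10 = 618.5200 / 10 = 61.8520
R̄ = (0.91 + 2.04 + 1.30 + 0.85 + 0.81 + 1.79 + 0.71 + 1.20 + 0.73 + 1.34) / 10 = 11.6800 / 10 = 1.1680
LCL = X̄̄ − A₂·R̄ = 61.8520 − 0.419 × 1.1680 = 61.3626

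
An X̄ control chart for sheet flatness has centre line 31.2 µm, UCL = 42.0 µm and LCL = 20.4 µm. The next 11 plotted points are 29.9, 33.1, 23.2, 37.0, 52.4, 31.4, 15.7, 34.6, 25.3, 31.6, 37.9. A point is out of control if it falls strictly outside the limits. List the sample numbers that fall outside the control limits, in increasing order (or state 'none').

5, 7

Compare each point to [20.4, 42.0]: sample 5 = 52.4 > UCL; sample 7 = 15.7 < LCL.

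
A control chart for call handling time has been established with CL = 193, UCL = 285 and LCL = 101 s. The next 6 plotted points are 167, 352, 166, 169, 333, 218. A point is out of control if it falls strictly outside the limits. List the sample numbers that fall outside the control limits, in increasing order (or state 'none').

Compare each point to [101, 285]: sample 2 = 352 > UCL; sample 5 = 333 > UCL.

2, 5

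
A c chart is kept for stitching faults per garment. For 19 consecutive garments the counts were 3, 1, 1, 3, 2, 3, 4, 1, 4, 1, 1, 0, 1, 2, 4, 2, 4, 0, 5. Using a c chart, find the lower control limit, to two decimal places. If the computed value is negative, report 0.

c̄ = (3 + 1 + 1 + 3 + 2 + 3 + 4 + 1 + 4 + 1 + 1 + 0 + 1 + 2 + 4 + 2 + 4 + 0 + 5) / 19 = 42 / 19 = 2.2105
LCL = c̄ − 3√c̄ = 2.2105 − 3 × 1.4868 = -2.2498 → 0 (cannot be negative)

0.00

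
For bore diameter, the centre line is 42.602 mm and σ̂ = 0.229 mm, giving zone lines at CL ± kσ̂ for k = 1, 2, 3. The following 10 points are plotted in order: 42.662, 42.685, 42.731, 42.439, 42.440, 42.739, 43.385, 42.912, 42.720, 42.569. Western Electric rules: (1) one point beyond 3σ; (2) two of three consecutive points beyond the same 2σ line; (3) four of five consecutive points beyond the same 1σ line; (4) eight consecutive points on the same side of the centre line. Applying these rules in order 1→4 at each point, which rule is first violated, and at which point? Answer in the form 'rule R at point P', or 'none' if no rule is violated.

Zone of each point (C = within 1σ̂, B = 1σ̂–2σ̂, A = 2σ̂–3σ̂, * = beyond 3σ̂; sign = side of CL): 1:+C, 2:+C, 3:+C, 4:-C, 5:-C, 6:+C, 7:+*, 8:+B, 9:+C, 10:-C
Rule 1 (one point beyond the 3σ limits) is satisfied at point 7.

rule 1 at point 7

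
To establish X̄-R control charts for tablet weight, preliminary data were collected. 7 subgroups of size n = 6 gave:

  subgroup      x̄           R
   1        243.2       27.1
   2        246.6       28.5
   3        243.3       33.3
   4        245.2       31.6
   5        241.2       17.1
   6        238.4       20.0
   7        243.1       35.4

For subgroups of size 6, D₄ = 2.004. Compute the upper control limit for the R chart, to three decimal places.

55.253

R̄ = (27.1 + 28.5 + 33.3 + 31.6 + 17.1 + 20.0 + 35.4) / 7 = 193.0000 / 7 = 27.5714
UCL_R = D₄·R̄ = 2.004 × 27.5714 = 55.2531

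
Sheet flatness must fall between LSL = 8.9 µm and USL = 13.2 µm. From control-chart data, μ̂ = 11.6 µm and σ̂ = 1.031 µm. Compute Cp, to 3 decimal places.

Cp = (USL − LSL) / (6σ̂) = (13.2 − 8.9) / (6 × 1.031) = 4.3000 / 6.1860 = 0.6951

0.695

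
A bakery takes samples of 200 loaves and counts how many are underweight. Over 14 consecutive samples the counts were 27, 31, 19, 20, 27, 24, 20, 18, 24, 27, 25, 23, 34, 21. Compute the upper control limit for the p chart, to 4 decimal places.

0.1907

p̄ = Σdᵢ / (k·n) = 340 / (14 × 200) = 0.12143
UCL = p̄ + 3·√(p̄(1−p̄)/n) = 0.12143 + 3 × √(0.12143×0.87857/200) = 0.12143 + 3 × 0.02310 = 0.19072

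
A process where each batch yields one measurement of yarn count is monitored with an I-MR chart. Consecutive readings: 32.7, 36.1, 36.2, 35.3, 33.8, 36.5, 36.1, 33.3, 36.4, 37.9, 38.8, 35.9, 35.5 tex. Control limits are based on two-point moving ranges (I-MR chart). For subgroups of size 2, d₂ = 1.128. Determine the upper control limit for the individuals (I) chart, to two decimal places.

X̄ = (32.7 + 36.1 + 36.2 + 35.3 + 33.8 + 36.5 + 36.1 + 33.3 + 36.4 + 37.9 + 38.8 + 35.9 + 35.5) / 13 = 35.7308
Moving ranges: 3.4, 0.1, 0.9, 1.5, 2.7, 0.4, 2.8, 3.1, 1.5, 0.9, 2.9, 0.4; M̄R̄ = 20.6000 / 12 = 1.7167
UCL = X̄ + 3·M̄R̄/d₂ = 35.7308 + 3 × 1.7167 / 1.128 = 40.2964

40.30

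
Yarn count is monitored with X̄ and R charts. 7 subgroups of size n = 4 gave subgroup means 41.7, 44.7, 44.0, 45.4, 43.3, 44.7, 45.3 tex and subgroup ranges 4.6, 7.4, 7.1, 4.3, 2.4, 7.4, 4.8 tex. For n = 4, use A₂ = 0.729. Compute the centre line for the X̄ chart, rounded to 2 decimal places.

X̄̄ = (41.7 + 44.7 + 44.0 + 45.4 + 43.3 + 44.7 + 45.3) / 7 = 309.1000 / 7 = 44.1571
CL = X̄̄ = 44.1571

44.16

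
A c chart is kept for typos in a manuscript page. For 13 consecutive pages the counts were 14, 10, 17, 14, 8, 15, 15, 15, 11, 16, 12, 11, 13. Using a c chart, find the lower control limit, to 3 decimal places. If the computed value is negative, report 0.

c̄ = (14 + 10 + 17 + 14 + 8 + 15 + 15 + 15 + 11 + 16 + 12 + 11 + 13) / 13 = 171 / 13 = 13.1538
LCL = c̄ − 3√c̄ = 13.1538 − 3 × 3.6268 = 2.2734

2.273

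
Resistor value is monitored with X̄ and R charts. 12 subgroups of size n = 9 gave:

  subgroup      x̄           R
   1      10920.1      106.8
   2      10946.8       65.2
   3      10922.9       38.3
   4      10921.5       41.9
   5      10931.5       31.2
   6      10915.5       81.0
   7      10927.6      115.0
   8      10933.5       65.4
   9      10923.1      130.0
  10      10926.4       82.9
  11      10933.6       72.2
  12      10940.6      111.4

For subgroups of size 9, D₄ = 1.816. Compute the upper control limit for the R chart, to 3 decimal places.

R̄ = (106.8 + 65.2 + 38.3 + 41.9 + 31.2 + 81.0 + 115.0 + 65.4 + 130.0 + 82.9 + 72.2 + 111.4) / 12 = 941.3000 / 12 = 78.4417
UCL_R = D₄·R̄ = 1.816 × 78.4417 = 142.4501

142.450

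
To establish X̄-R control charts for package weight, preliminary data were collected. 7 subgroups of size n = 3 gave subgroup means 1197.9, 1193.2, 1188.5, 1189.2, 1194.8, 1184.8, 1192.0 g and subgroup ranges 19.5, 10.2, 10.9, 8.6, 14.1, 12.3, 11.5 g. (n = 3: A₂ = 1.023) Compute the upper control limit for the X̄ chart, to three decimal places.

1204.215

X̄̄ = (1197.9 + 1193.2 + 1188.5 + 1189.2 + 1194.8 + 1184.8 + 1192.0) / 7 = 8340.4000 / 7 = 1191.4857
R̄ = (19.5 + 10.2 + 10.9 + 8.6 + 14.1 + 12.3 + 11.5) / 7 = 87.1000 / 7 = 12.4429
UCL = X̄̄ + A₂·R̄ = 1191.4857 + 1.023 × 12.4429 = 1204.2148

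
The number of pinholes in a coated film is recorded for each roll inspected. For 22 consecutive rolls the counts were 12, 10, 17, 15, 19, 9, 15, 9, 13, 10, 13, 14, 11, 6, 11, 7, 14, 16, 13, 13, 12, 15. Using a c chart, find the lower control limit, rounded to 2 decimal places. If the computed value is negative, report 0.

c̄ = (12 + 10 + 17 + 15 + 19 + 9 + 15 + 9 + 13 + 10 + 13 + 14 + 11 + 6 + 11 + 7 + 14 + 16 + 13 + 13 + 12 + 15) / 22 = 274 / 22 = 12.4545
LCL = c̄ − 3√c̄ = 12.4545 − 3 × 3.5291 = 1.8672

1.87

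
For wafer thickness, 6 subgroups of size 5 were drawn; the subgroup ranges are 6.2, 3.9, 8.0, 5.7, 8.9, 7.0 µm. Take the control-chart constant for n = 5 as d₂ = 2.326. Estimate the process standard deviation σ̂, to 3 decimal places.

2.845

R̄ = (6.2 + 3.9 + 8.0 + 5.7 + 8.9 + 7.0) / 6 = 6.6167
σ̂ = R̄ / d₂ = 6.6167 / 2.326 = 2.8447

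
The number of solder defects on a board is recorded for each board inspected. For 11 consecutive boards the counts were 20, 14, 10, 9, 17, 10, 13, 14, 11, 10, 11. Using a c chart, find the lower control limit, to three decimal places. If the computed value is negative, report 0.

c̄ = (20 + 14 + 10 + 9 + 17 + 10 + 13 + 14 + 11 + 10 + 11) / 11 = 139 / 11 = 12.6364
LCL = c̄ − 3√c̄ = 12.6364 − 3 × 3.5548 = 1.9721

1.972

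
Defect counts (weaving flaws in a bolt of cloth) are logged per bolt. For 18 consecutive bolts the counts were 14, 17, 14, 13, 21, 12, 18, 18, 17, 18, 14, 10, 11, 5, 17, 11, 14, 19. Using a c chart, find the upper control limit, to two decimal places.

c̄ = (14 + 17 + 14 + 13 + 21 + 12 + 18 + 18 + 17 + 18 + 14 + 10 + 11 + 5 + 17 + 11 + 14 + 19) / 18 = 263 / 18 = 14.6111
UCL = c̄ + 3√c̄ = 14.6111 + 3 × √14.6111 = 14.6111 + 3 × 3.8224 = 26.0785

26.08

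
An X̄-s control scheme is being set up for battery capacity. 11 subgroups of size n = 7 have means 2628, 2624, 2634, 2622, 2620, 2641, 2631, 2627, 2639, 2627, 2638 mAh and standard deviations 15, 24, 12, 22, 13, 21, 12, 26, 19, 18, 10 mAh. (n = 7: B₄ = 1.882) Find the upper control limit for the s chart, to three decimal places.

32.849

s̄ = (15 + 24 + 12 + 22 + 13 + 21 + 12 + 26 + 19 + 18 + 10) / 11 = 17.4545
UCL_s = B₄·s̄ = 1.882 × 17.4545 = 32.8495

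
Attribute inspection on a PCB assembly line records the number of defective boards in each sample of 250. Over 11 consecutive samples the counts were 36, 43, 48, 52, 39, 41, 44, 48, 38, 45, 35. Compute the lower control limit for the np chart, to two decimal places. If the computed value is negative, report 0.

p̄ = Σdᵢ / (k·n) = 469 / (11 × 250) = 0.17055
LCL = np̄ − 3·√(np̄(1−p̄)) = 42.6364 − 3 × 5.9468 = 24.7958

24.80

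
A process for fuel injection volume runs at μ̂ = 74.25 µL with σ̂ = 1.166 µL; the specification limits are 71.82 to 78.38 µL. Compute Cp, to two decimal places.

0.94

Cp = (USL − LSL) / (6σ̂) = (78.38 − 71.82) / (6 × 1.166) = 6.5600 / 6.9960 = 0.9377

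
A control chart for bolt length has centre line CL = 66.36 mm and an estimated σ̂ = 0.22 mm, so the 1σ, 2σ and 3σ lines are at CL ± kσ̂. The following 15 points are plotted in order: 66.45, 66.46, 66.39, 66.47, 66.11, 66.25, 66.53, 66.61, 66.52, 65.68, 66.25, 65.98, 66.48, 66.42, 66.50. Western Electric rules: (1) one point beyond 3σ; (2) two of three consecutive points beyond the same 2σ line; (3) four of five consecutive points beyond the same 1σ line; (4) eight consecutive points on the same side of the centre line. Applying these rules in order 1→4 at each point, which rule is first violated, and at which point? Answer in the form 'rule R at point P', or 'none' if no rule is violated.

Zone of each point (C = within 1σ̂, B = 1σ̂–2σ̂, A = 2σ̂–3σ̂, * = beyond 3σ̂; sign = side of CL): 1:+C, 2:+C, 3:+C, 4:+C, 5:-B, 6:-C, 7:+C, 8:+B, 9:+C, 10:-*, 11:-C, 12:-B, 13:+C, 14:+C, 15:+C
Rule 1 (one point beyond the 3σ limits) is satisfied at point 10.

rule 1 at point 10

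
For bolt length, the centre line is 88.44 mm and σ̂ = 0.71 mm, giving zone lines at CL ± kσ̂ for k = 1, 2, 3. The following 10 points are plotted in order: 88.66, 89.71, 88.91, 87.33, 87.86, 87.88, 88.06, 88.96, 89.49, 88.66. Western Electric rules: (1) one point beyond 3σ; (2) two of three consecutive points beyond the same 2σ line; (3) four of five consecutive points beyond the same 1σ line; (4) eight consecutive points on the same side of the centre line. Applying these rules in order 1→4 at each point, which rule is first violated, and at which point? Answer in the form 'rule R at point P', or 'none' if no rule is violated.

Zone of each point (C = within 1σ̂, B = 1σ̂–2σ̂, A = 2σ̂–3σ̂, * = beyond 3σ̂; sign = side of CL): 1:+C, 2:+B, 3:+C, 4:-B, 5:-C, 6:-C, 7:-C, 8:+C, 9:+B, 10:+C
No rule fires across all 10 points.

none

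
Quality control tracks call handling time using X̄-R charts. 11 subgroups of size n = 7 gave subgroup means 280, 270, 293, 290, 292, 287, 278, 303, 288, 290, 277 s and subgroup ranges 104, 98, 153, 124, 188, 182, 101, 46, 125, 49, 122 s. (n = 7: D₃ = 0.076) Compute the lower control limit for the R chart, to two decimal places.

R̄ = (104 + 98 + 153 + 124 + 188 + 182 + 101 + 46 + 125 + 49 + 122) / 11 = 1292.0000 / 11 = 117.4545
LCL_R = D₃·R̄ = 0.076 × 117.4545 = 8.9265

8.93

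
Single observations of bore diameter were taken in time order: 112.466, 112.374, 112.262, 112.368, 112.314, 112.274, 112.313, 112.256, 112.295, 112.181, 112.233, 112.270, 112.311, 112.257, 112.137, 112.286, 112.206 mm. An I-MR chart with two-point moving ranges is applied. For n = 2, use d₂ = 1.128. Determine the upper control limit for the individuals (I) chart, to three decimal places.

112.480

X̄ = (112.466 + 112.374 + 112.262 + 112.368 + 112.314 + 112.274 + 112.313 + 112.256 + 112.295 + 112.181 + 112.233 + 112.270 + 112.311 + 112.257 + 112.137 + 112.286 + 112.206) / 17 = 112.2825
Moving ranges: 0.092, 0.112, 0.106, 0.054, 0.040, 0.039, 0.057, 0.039, 0.114, 0.052, 0.037, 0.041, 0.054, 0.120, 0.149, 0.080; M̄R̄ = 1.1860 / 16 = 0.0741
UCL = X̄ + 3·M̄R̄/d₂ = 112.2825 + 3 × 0.0741 / 1.128 = 112.4797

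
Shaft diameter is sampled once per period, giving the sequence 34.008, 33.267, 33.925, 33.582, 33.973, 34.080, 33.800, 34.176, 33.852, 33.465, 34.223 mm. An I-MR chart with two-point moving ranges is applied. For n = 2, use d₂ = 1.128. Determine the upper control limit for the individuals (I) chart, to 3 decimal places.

35.011

X̄ = (34.008 + 33.267 + 33.925 + 33.582 + 33.973 + 34.080 + 33.800 + 34.176 + 33.852 + 33.465 + 34.223) / 11 = 33.8501
Moving ranges: 0.741, 0.658, 0.343, 0.391, 0.107, 0.280, 0.376, 0.324, 0.387, 0.758; M̄R̄ = 4.3650 / 10 = 0.4365
UCL = X̄ + 3·M̄R̄/d₂ = 33.8501 + 3 × 0.4365 / 1.128 = 35.0110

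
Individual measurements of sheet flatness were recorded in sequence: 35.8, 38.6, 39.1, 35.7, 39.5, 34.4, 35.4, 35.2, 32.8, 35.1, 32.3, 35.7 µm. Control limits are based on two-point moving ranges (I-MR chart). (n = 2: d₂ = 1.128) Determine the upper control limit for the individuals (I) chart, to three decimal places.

X̄ = (35.8 + 38.6 + 39.1 + 35.7 + 39.5 + 34.4 + 35.4 + 35.2 + 32.8 + 35.1 + 32.3 + 35.7) / 12 = 35.8000
Moving ranges: 2.8, 0.5, 3.4, 3.8, 5.1, 1.0, 0.2, 2.4, 2.3, 2.8, 3.4; M̄R̄ = 27.7000 / 11 = 2.5182
UCL = X̄ + 3·M̄R̄/d₂ = 35.8000 + 3 × 2.5182 / 1.128 = 42.4973

42.497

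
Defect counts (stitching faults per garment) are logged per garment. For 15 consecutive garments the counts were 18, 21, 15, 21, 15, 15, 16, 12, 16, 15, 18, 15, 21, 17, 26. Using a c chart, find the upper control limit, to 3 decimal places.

c̄ = (18 + 21 + 15 + 21 + 15 + 15 + 16 + 12 + 16 + 15 + 18 + 15 + 21 + 17 + 26) / 15 = 261 / 15 = 17.4000
UCL = c̄ + 3√c̄ = 17.4000 + 3 × √17.4000 = 17.4000 + 3 × 4.1713 = 29.9140

29.914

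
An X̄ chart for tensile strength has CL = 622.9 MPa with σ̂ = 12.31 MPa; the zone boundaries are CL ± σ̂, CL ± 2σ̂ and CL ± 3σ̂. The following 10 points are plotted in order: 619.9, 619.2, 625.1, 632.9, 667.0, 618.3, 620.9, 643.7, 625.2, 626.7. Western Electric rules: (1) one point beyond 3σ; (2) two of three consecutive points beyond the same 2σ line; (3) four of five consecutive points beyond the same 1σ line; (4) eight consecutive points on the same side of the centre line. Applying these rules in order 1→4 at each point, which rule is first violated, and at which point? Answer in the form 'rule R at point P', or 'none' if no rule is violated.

Zone of each point (C = within 1σ̂, B = 1σ̂–2σ̂, A = 2σ̂–3σ̂, * = beyond 3σ̂; sign = side of CL): 1:-C, 2:-C, 3:+C, 4:+C, 5:+*, 6:-C, 7:-C, 8:+B, 9:+C, 10:+C
Rule 1 (one point beyond the 3σ limits) is satisfied at point 5.

rule 1 at point 5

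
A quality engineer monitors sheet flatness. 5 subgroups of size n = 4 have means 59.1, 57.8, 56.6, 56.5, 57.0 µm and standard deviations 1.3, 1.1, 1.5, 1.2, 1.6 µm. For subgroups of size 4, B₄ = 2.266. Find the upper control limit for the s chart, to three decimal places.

3.036

s̄ = (1.3 + 1.1 + 1.5 + 1.2 + 1.6) / 5 = 1.3400
UCL_s = B₄·s̄ = 2.266 × 1.3400 = 3.0364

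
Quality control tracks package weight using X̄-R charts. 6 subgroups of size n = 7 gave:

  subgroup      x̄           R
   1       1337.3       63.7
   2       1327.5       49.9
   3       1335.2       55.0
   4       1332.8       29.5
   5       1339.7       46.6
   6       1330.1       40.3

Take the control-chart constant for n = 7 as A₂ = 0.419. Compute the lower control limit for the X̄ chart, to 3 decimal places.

X̄̄ = (1337.3 + 1327.5 + 1335.2 + 1332.8 + 1339.7 + 1330.1) / 6 = 8002.6000 / 6 = 1333.7667
R̄ = (63.7 + 49.9 + 55.0 + 29.5 + 46.6 + 40.3) / 6 = 285.0000 / 6 = 47.5000
LCL = X̄̄ − A₂·R̄ = 1333.7667 − 0.419 × 47.5000 = 1313.8642

1313.864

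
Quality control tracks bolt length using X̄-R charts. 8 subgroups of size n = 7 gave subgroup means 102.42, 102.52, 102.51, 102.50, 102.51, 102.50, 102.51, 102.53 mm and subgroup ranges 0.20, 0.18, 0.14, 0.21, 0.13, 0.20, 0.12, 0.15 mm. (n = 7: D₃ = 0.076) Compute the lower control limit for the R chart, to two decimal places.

R̄ = (0.20 + 0.18 + 0.14 + 0.21 + 0.13 + 0.20 + 0.12 + 0.15) / 8 = 1.3300 / 8 = 0.1663
LCL_R = D₃·R̄ = 0.076 × 0.1663 = 0.0126

0.01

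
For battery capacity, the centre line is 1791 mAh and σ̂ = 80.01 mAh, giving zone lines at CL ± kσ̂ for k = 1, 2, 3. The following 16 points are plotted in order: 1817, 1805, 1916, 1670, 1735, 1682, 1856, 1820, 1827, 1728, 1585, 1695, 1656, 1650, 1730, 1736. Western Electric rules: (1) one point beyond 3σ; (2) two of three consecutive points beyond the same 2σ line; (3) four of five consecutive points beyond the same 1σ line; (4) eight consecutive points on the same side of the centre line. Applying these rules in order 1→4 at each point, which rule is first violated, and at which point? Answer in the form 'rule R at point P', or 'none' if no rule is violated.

Zone of each point (C = within 1σ̂, B = 1σ̂–2σ̂, A = 2σ̂–3σ̂, * = beyond 3σ̂; sign = side of CL): 1:+C, 2:+C, 3:+B, 4:-B, 5:-C, 6:-B, 7:+C, 8:+C, 9:+C, 10:-C, 11:-A, 12:-B, 13:-B, 14:-B, 15:-C, 16:-C
Rule 3 (four of five consecutive points beyond the same 1σ limit) is satisfied at point 14.

rule 3 at point 14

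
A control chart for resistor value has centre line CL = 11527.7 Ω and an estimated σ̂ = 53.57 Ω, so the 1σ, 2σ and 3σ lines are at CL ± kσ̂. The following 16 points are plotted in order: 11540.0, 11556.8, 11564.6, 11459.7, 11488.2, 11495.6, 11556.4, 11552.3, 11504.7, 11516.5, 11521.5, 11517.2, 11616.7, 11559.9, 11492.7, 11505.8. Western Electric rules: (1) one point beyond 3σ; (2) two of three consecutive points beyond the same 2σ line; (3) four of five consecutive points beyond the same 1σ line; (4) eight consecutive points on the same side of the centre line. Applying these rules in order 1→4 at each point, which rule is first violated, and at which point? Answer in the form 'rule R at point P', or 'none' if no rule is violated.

Zone of each point (C = within 1σ̂, B = 1σ̂–2σ̂, A = 2σ̂–3σ̂, * = beyond 3σ̂; sign = side of CL): 1:+C, 2:+C, 3:+C, 4:-B, 5:-C, 6:-C, 7:+C, 8:+C, 9:-C, 10:-C, 11:-C, 12:-C, 13:+B, 14:+C, 15:-C, 16:-C
No rule fires across all 16 points.

none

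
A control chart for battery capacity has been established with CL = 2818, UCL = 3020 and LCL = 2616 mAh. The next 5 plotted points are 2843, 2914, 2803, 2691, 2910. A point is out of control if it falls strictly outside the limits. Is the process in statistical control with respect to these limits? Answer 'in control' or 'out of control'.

All 5 points lie within [2616, 3020].

in control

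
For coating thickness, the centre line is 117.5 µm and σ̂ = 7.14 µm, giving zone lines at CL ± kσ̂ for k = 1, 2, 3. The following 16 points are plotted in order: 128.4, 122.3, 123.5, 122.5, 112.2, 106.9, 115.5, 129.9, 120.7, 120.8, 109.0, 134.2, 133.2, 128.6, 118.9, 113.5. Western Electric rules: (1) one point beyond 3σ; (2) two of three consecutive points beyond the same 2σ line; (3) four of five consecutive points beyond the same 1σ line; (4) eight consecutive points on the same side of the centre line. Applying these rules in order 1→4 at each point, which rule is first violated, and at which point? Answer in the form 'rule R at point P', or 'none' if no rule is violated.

rule 2 at point 13

Zone of each point (C = within 1σ̂, B = 1σ̂–2σ̂, A = 2σ̂–3σ̂, * = beyond 3σ̂; sign = side of CL): 1:+B, 2:+C, 3:+C, 4:+C, 5:-C, 6:-B, 7:-C, 8:+B, 9:+C, 10:+C, 11:-B, 12:+A, 13:+A, 14:+B, 15:+C, 16:-C
Rule 2 (two of three consecutive points beyond the same 2σ limit) is satisfied at point 13.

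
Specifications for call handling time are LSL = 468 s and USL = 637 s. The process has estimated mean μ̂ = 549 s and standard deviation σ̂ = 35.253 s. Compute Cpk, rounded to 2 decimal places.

0.77

Cpu = (USL − μ̂) / (3σ̂) = (637 − 549) / (3 × 35.253) = 0.8321; Cpl = (μ̂ − LSL) / (3σ̂) = (549 − 468) / (3 × 35.253) = 0.7659; Cpk = min(Cpu, Cpl) = 0.7659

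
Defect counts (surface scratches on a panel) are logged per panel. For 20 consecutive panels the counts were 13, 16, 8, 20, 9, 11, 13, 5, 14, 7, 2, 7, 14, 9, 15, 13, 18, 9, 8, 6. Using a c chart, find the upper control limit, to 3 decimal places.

20.732

c̄ = (13 + 16 + 8 + 20 + 9 + 11 + 13 + 5 + 14 + 7 + 2 + 7 + 14 + 9 + 15 + 13 + 18 + 9 + 8 + 6) / 20 = 217 / 20 = 10.8500
UCL = c̄ + 3√c̄ = 10.8500 + 3 × √10.8500 = 10.8500 + 3 × 3.2939 = 20.7318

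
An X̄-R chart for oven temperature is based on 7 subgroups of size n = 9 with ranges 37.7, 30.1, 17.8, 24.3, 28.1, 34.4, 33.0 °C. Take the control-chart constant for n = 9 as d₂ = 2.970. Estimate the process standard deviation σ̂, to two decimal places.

9.88

R̄ = (37.7 + 30.1 + 17.8 + 24.3 + 28.1 + 34.4 + 33.0) / 7 = 29.3429
σ̂ = R̄ / d₂ = 29.3429 / 2.970 = 9.8797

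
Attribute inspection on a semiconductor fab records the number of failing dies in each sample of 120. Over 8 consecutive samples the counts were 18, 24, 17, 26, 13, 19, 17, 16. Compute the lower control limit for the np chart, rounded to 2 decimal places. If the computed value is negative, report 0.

p̄ = Σdᵢ / (k·n) = 150 / (8 × 120) = 0.15625
LCL = np̄ − 3·√(np̄(1−p̄)) = 18.7500 − 3 × 3.9775 = 6.8176

6.82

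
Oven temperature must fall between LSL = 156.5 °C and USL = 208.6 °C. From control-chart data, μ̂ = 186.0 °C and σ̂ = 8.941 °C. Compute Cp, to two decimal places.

0.97

Cp = (USL − LSL) / (6σ̂) = (208.6 − 156.5) / (6 × 8.941) = 52.1000 / 53.6460 = 0.9712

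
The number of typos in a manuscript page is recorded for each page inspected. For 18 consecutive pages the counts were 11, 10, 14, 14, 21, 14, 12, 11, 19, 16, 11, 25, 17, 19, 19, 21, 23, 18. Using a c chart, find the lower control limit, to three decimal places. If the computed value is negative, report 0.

4.244

c̄ = (11 + 10 + 14 + 14 + 21 + 14 + 12 + 11 + 19 + 16 + 11 + 25 + 17 + 19 + 19 + 21 + 23 + 18) / 18 = 295 / 18 = 16.3889
LCL = c̄ − 3√c̄ = 16.3889 − 3 × 4.0483 = 4.2439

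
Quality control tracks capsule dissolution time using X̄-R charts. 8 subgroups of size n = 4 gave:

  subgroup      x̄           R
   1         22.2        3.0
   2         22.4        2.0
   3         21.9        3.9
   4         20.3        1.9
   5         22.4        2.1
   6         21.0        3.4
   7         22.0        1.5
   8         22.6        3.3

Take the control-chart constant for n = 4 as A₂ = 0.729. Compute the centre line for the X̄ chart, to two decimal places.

X̄̄ = (22.2 + 22.4 + 21.9 + 20.3 + 22.4 + 21.0 + 22.0 + 22.6) / 8 = 174.8000 / 8 = 21.8500
CL = X̄̄ = 21.8500

21.85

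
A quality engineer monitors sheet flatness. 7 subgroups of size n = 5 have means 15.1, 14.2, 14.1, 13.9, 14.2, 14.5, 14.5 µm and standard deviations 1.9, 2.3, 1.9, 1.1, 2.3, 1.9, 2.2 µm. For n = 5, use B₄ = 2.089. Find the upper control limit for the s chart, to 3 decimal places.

s̄ = (1.9 + 2.3 + 1.9 + 1.1 + 2.3 + 1.9 + 2.2) / 7 = 1.9429
UCL_s = B₄·s̄ = 2.089 × 1.9429 = 4.0586

4.059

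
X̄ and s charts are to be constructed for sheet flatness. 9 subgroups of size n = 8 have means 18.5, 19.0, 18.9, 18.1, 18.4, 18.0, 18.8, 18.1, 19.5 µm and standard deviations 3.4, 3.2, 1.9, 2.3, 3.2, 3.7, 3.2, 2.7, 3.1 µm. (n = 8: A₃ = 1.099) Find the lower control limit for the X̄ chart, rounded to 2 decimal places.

X̄̄ = (18.5 + 19.0 + 18.9 + 18.1 + 18.4 + 18.0 + 18.8 + 18.1 + 19.5) / 9 = 18.5889
s̄ = (3.4 + 3.2 + 1.9 + 2.3 + 3.2 + 3.7 + 3.2 + 2.7 + 3.1) / 9 = 2.9667
LCL = X̄̄ − A₃·s̄ = 18.5889 − 1.099 × 2.9667 = 15.3285

15.33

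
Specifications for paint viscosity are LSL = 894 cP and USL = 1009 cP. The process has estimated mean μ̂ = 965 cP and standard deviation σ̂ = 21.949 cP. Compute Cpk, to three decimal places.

0.668

Cpu = (USL − μ̂) / (3σ̂) = (1009 − 965) / (3 × 21.949) = 0.6682; Cpl = (μ̂ − LSL) / (3σ̂) = (965 − 894) / (3 × 21.949) = 1.0783; Cpk = min(Cpu, Cpl) = 0.6682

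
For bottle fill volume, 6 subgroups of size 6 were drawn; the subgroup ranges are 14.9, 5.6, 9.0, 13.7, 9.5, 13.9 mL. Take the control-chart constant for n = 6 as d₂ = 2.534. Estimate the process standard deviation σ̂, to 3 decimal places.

4.380

R̄ = (14.9 + 5.6 + 9.0 + 13.7 + 9.5 + 13.9) / 6 = 11.1000
σ̂ = R̄ / d₂ = 11.1000 / 2.534 = 4.3804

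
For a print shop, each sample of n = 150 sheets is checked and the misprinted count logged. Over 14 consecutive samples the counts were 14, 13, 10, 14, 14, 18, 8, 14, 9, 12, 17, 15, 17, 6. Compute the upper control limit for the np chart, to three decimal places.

23.240

p̄ = Σdᵢ / (k·n) = 181 / (14 × 150) = 0.08619
UCL = np̄ + 3·√(np̄(1−p̄)) = 12.9286 + 3 × √(12.9286×0.91381) = 12.9286 + 3 × 3.4372 = 23.2401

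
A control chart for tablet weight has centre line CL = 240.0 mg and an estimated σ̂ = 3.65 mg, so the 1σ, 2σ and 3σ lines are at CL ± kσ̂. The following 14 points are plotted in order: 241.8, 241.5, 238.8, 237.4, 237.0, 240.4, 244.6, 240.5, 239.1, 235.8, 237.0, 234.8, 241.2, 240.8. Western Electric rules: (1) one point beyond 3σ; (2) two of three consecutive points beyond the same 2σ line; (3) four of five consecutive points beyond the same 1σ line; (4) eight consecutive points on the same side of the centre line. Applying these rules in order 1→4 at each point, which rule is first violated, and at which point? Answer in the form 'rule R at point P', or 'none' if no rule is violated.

Zone of each point (C = within 1σ̂, B = 1σ̂–2σ̂, A = 2σ̂–3σ̂, * = beyond 3σ̂; sign = side of CL): 1:+C, 2:+C, 3:-C, 4:-C, 5:-C, 6:+C, 7:+B, 8:+C, 9:-C, 10:-B, 11:-C, 12:-B, 13:+C, 14:+C
No rule fires across all 14 points.

none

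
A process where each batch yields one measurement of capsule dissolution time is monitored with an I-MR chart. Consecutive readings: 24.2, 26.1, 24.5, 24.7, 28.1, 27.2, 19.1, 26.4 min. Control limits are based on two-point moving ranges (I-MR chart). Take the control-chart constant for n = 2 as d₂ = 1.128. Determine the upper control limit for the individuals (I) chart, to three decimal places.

33.928

X̄ = (24.2 + 26.1 + 24.5 + 24.7 + 28.1 + 27.2 + 19.1 + 26.4) / 8 = 25.0375
Moving ranges: 1.9, 1.6, 0.2, 3.4, 0.9, 8.1, 7.3; M̄R̄ = 23.4000 / 7 = 3.3429
UCL = X̄ + 3·M̄R̄/d₂ = 25.0375 + 3 × 3.3429 / 1.128 = 33.9281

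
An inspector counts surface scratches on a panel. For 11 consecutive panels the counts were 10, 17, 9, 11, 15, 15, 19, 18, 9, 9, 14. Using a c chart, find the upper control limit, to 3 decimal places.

24.202

c̄ = (10 + 17 + 9 + 11 + 15 + 15 + 19 + 18 + 9 + 9 + 14) / 11 = 146 / 11 = 13.2727
UCL = c̄ + 3√c̄ = 13.2727 + 3 × √13.2727 = 13.2727 + 3 × 3.6432 = 24.2023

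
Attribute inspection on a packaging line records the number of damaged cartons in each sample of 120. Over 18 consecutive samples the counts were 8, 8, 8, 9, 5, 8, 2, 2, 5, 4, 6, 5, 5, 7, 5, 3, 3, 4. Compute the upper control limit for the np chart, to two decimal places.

12.19

p̄ = Σdᵢ / (k·n) = 97 / (18 × 120) = 0.04491
UCL = np̄ + 3·√(np̄(1−p̄)) = 5.3889 + 3 × √(5.3889×0.95509) = 5.3889 + 3 × 2.2687 = 12.1949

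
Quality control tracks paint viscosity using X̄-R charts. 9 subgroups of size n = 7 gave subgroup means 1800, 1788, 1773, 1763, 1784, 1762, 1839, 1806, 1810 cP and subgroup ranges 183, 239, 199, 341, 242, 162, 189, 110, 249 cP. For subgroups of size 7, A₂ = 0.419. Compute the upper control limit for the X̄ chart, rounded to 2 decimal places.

1880.77

X̄̄ = (1800 + 1788 + 1773 + 1763 + 1784 + 1762 + 1839 + 1806 + 1810) / 9 = 16125.0000 / 9 = 1791.6667
R̄ = (183 + 239 + 199 + 341 + 242 + 162 + 189 + 110 + 249) / 9 = 1914.0000 / 9 = 212.6667
UCL = X̄̄ + A₂·R̄ = 1791.6667 + 0.419 × 212.6667 = 1880.7740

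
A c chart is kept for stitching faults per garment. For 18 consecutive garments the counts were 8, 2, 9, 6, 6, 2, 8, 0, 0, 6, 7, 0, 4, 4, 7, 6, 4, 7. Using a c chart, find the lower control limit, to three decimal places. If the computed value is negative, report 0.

0.000

c̄ = (8 + 2 + 9 + 6 + 6 + 2 + 8 + 0 + 0 + 6 + 7 + 0 + 4 + 4 + 7 + 6 + 4 + 7) / 18 = 86 / 18 = 4.7778
LCL = c̄ − 3√c̄ = 4.7778 − 3 × 2.1858 = -1.7797 → 0 (cannot be negative)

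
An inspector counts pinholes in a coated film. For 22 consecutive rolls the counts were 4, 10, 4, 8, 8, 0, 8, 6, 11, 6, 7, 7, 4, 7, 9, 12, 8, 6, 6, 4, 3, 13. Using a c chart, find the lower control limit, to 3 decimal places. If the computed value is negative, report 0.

0.000

c̄ = (4 + 10 + 4 + 8 + 8 + 0 + 8 + 6 + 11 + 6 + 7 + 7 + 4 + 7 + 9 + 12 + 8 + 6 + 6 + 4 + 3 + 13) / 22 = 151 / 22 = 6.8636
LCL = c̄ − 3√c̄ = 6.8636 − 3 × 2.6199 = -0.9959 → 0 (cannot be negative)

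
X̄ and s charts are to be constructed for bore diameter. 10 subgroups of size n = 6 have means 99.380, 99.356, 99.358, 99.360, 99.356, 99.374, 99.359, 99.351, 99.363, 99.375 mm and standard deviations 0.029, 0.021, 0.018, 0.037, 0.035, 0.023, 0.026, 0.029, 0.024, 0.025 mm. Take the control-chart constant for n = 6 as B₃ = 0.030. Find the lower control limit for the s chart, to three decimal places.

0.001

s̄ = (0.029 + 0.021 + 0.018 + 0.037 + 0.035 + 0.023 + 0.026 + 0.029 + 0.024 + 0.025) / 10 = 0.0267
LCL_s = B₃·s̄ = 0.030 × 0.0267 = 0.0008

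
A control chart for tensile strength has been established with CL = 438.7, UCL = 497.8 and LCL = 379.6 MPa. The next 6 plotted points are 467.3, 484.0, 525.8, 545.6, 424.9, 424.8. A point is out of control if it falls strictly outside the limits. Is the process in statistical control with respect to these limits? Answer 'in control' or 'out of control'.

out of control

Compare each point to [379.6, 497.8]: sample 3 = 525.8 > UCL; sample 4 = 545.6 > UCL.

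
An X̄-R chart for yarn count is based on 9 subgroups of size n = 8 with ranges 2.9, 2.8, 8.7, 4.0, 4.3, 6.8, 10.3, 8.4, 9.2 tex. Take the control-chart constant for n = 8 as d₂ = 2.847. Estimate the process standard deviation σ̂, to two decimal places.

2.24

R̄ = (2.9 + 2.8 + 8.7 + 4.0 + 4.3 + 6.8 + 10.3 + 8.4 + 9.2) / 9 = 6.3778
σ̂ = R̄ / d₂ = 6.3778 / 2.847 = 2.2402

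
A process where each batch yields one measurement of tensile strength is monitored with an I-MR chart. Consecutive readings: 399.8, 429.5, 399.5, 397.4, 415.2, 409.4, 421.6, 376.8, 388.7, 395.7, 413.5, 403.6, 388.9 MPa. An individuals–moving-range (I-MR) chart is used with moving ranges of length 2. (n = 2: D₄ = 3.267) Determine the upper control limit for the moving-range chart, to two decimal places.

55.46

Moving ranges: 29.7, 30.0, 2.1, 17.8, 5.8, 12.2, 44.8, 11.9, 7.0, 17.8, 9.9, 14.7; M̄R̄ = 203.7000 / 12 = 16.9750
UCL_MR = D₄·M̄R̄ = 3.267 × 16.9750 = 55.4573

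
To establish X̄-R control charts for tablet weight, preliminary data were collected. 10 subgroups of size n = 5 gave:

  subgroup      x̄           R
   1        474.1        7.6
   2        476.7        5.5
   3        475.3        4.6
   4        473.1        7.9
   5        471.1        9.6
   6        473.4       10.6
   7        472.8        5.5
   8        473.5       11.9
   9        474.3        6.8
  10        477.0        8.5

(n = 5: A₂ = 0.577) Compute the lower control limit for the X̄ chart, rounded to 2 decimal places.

469.60

X̄̄ = (474.1 + 476.7 + 475.3 + 473.1 + 471.1 + 473.4 + 472.8 + 473.5 + 474.3 + 477.0) / 10 = 4741.3000 / 10 = 474.1300
R̄ = (7.6 + 5.5 + 4.6 + 7.9 + 9.6 + 10.6 + 5.5 + 11.9 + 6.8 + 8.5) / 10 = 78.5000 / 10 = 7.8500
LCL = X̄̄ − A₂·R̄ = 474.1300 − 0.577 × 7.8500 = 469.6005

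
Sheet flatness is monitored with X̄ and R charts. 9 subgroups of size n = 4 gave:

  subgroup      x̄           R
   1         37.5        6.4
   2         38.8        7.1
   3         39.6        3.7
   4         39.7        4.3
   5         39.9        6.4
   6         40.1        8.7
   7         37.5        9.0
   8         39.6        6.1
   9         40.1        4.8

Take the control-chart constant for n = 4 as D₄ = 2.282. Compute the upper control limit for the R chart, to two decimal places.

R̄ = (6.4 + 7.1 + 3.7 + 4.3 + 6.4 + 8.7 + 9.0 + 6.1 + 4.8) / 9 = 56.5000 / 9 = 6.2778
UCL_R = D₄·R̄ = 2.282 × 6.2778 = 14.3259

14.33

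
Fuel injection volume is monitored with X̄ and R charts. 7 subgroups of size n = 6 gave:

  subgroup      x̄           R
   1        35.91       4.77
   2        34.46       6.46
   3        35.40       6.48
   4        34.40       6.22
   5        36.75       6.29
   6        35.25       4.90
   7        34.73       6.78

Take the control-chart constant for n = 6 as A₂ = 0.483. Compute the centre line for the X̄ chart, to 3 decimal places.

X̄̄ = (35.91 + 34.46 + 35.40 + 34.40 + 36.75 + 35.25 + 34.73) / 7 = 246.9000 / 7 = 35.2714
CL = X̄̄ = 35.2714

35.271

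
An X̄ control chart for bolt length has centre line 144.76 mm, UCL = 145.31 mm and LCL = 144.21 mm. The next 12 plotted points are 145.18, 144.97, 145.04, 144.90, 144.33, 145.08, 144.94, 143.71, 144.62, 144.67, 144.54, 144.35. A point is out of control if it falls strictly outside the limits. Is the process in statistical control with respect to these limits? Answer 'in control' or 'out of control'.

Compare each point to [144.21, 145.31]: sample 8 = 143.71 < LCL.

out of control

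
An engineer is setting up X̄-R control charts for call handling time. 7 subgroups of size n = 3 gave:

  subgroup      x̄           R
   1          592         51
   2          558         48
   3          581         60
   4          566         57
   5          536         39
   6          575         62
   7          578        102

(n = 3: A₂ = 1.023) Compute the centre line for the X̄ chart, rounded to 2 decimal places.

569.43

X̄̄ = (592 + 558 + 581 + 566 + 536 + 575 + 578) / 7 = 3986.0000 / 7 = 569.4286
CL = X̄̄ = 569.4286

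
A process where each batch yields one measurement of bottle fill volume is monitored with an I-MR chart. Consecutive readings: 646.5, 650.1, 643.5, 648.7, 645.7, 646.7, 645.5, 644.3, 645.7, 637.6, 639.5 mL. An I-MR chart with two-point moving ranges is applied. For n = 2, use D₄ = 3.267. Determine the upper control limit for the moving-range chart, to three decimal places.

Moving ranges: 3.6, 6.6, 5.2, 3.0, 1.0, 1.2, 1.2, 1.4, 8.1, 1.9; M̄R̄ = 33.2000 / 10 = 3.3200
UCL_MR = D₄·M̄R̄ = 3.267 × 3.3200 = 10.8464

10.846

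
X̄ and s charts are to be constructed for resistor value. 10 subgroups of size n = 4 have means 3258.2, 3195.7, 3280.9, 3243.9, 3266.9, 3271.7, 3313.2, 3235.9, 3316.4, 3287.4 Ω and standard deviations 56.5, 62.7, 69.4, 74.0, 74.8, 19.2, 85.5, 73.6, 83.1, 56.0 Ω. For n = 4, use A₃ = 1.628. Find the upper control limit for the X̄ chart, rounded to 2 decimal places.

X̄̄ = (3258.2 + 3195.7 + 3280.9 + 3243.9 + 3266.9 + 3271.7 + 3313.2 + 3235.9 + 3316.4 + 3287.4) / 10 = 3267.0200
s̄ = (56.5 + 62.7 + 69.4 + 74.0 + 74.8 + 19.2 + 85.5 + 73.6 + 83.1 + 56.0) / 10 = 65.4800
UCL = X̄̄ + A₃·s̄ = 3267.0200 + 1.628 × 65.4800 = 3373.6214

3373.62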